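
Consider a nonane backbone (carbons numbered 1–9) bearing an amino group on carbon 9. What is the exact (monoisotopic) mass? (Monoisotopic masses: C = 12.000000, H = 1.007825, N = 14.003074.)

143.1674

Atom tally by fragment:
  CH3 → C:1 H:3
  CH2 → C:1 H:2
  CH2 → C:1 H:2
  CH2 → C:1 H:2
  CH2 → C:1 H:2
  CH2 → C:1 H:2
  CH2 → C:1 H:2
  CH2 → C:1 H:2
  CH2NH2 → C:1 H:4 N:1
Element totals:
  C: 9
  H: 21
  N: 1
Molecular formula: C9H21N.
  M = 9(12.0) + 21(1.007825) + 14.003074
    = 108.000000 + 21.164325 + 14.003074 = 143.167399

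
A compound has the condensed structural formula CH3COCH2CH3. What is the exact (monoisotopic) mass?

Atom tally by fragment:
  CH3COCH2 → C:3 H:5 O:1
  CH3 → C:1 H:3
Element totals:
  C: 4
  H: 8
  O: 1
Molecular formula: C4H8O.
  M = 4(12.0) + 8(1.007825) + 15.994915
    = 48.000000 + 8.062600 + 15.994915 = 72.057515

72.0575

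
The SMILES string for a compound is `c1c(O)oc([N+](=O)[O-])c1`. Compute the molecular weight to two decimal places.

129.07 g/mol

Atom tally by fragment:
  furan ring core → C:4 H:4 O:1
  (− 2 ring H displaced by substituents)
  + OH → O:1 H:1
  + NO2 → N:1 O:2
Element totals:
  C: 4
  H: 3
  N: 1
  O: 4
Molecular formula: C4H3NO4.
  M = 4(12.011) + 3(1.008) + 14.007 + 4(15.999)
    = 48.044 + 3.024 + 14.007 + 63.996 = 129.071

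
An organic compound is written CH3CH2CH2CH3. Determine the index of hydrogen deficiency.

Atom tally by fragment:
  CH3 → C:1 H:3
  CH2 → C:1 H:2
  CH2 → C:1 H:2
  CH3 → C:1 H:3
Element totals:
  C: 4
  H: 10
Molecular formula: C4H10.
DoU = (2C + 2 + N − H − X) / 2 = (2·4 + 2 + 0 − 10 − 0) / 2 = 0.

0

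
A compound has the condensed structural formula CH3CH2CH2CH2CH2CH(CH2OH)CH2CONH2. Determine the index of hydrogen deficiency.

Element totals:
  C: 9
  H: 19
  N: 1
  O: 2
Molecular formula: C9H19NO2.
DoU = (2C + 2 + N − H − X) / 2 = (2·9 + 2 + 1 − 19 − 0) / 2 = 1.

1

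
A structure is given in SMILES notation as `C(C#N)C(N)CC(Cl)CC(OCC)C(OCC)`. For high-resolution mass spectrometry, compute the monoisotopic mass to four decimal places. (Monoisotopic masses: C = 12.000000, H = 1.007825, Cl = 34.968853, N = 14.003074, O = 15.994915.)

262.1448

Atom tally by fragment:
  NCCH2 → C:2 H:2 N:1
  CH(NH2) → C:1 H:3 N:1
  CH2 → C:1 H:2
  CH(Cl) → C:1 H:1 Cl:1
  CH2 → C:1 H:2
  CH(OC2H5) → C:3 H:6 O:1
  CH2OC2H5 → C:3 H:7 O:1
Element totals:
  C: 12
  H: 23
  Cl: 1
  N: 2
  O: 2
Molecular formula: C12H23ClN2O2.
  M = 12(12.0) + 23(1.007825) + 34.968853 + 2(14.003074) + 2(15.994915)
    = 144.000000 + 23.179975 + 34.968853 + 28.006148 + 31.989830 = 262.144806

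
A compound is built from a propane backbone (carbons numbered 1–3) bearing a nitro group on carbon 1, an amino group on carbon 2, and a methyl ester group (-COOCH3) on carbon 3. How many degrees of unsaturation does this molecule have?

2

Atom tally by fragment:
  O2NCH2 → C:1 H:2 N:1 O:2
  CH(NH2) → C:1 H:3 N:1
  CH2COOCH3 → C:3 H:5 O:2
Element totals:
  C: 5
  H: 10
  N: 2
  O: 4
Molecular formula: C5H10N2O4.
DoU = (2C + 2 + N − H − X) / 2 = (2·5 + 2 + 2 − 10 − 0) / 2 = 2.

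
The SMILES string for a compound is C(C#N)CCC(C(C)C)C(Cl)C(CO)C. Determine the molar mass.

231.76 g/mol

Atom tally by fragment:
  NCCH2 → C:2 H:2 N:1
  CH2 → C:1 H:2
  CH2 → C:1 H:2
  CH(CH(CH3)2) → C:4 H:8
  CH(Cl) → C:1 H:1 Cl:1
  CH(CH2OH) → C:2 H:4 O:1
  CH3 → C:1 H:3
Element totals:
  C: 12
  H: 22
  Cl: 1
  N: 1
  O: 1
Molecular formula: C12H22ClNO.
  M = 12(12.011) + 22(1.008) + 35.45 + 14.007 + 15.999
    = 144.132 + 22.176 + 35.450 + 14.007 + 15.999 = 231.764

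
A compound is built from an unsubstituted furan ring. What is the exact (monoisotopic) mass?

68.0262

Atom tally by fragment:
  furan ring core → C:4 H:4 O:1
Element totals:
  C: 4
  H: 4
  O: 1
Molecular formula: C4H4O.
  M = 4(12.0) + 4(1.007825) + 15.994915
    = 48.000000 + 4.031300 + 15.994915 = 68.026215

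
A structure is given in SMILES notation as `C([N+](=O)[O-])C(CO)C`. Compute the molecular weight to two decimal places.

Atom tally by fragment:
  O2NCH2 → C:1 H:2 N:1 O:2
  CH(CH2OH) → C:2 H:4 O:1
  CH3 → C:1 H:3
Element totals:
  C: 4
  H: 9
  N: 1
  O: 3
Molecular formula: C4H9NO3.
  M = 4(12.011) + 9(1.008) + 14.007 + 3(15.999)
    = 48.044 + 9.072 + 14.007 + 47.997 = 119.120

119.12 g/mol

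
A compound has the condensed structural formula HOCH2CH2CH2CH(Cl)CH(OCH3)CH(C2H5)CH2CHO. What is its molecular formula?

C11H21ClO3

Atom tally by fragment:
  HOCH2CH2 → C:2 H:5 O:1
  CH2 → C:1 H:2
  CH(Cl) → C:1 H:1 Cl:1
  CH(OCH3) → C:2 H:4 O:1
  CH(C2H5) → C:3 H:6
  CH2CHO → C:2 H:3 O:1
Element totals:
  C: 11
  H: 21
  Cl: 1
  O: 3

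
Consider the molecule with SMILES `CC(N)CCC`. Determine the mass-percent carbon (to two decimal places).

Atom tally by fragment:
  CH3 → C:1 H:3
  CH(NH2) → C:1 H:3 N:1
  CH2 → C:1 H:2
  CH2 → C:1 H:2
  CH3 → C:1 H:3
Element totals:
  C: 5
  H: 13
  N: 1
Molecular formula: C5H13N.
Molar mass = 87.166 g/mol.
Mass from C: 5 × 12.011 = 60.055 g/mol.
%C = 60.055 / 87.166 × 100 = 68.90%.

68.90%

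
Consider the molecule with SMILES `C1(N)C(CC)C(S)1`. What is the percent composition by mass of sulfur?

27.35%

Atom tally by fragment:
  cyclopropane ring core → C:3 H:6
  (− 3 ring H displaced by substituents)
  + NH2 → N:1 H:2
  + C2H5 → C:2 H:5
  + SH → S:1 H:1
Element totals:
  C: 5
  H: 11
  N: 1
  S: 1
Molecular formula: C5H11NS.
Molar mass = 117.210 g/mol.
Mass from S: 1 × 32.06 = 32.060 g/mol.
%S = 32.060 / 117.210 × 100 = 27.35%.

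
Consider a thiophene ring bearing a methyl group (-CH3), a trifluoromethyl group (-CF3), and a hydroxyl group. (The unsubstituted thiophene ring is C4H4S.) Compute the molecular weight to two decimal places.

182.16 g/mol

Atom tally by fragment:
  thiophene ring core → C:4 H:4 S:1
  (− 3 ring H displaced by substituents)
  + CH3 → C:1 H:3
  + CF3 → C:1 F:3
  + OH → O:1 H:1
Element totals:
  C: 6
  H: 5
  F: 3
  O: 1
  S: 1
Molecular formula: C6H5F3OS.
  M = 6(12.011) + 5(1.008) + 3(18.998) + 15.999 + 32.06
    = 72.066 + 5.040 + 56.994 + 15.999 + 32.060 = 182.159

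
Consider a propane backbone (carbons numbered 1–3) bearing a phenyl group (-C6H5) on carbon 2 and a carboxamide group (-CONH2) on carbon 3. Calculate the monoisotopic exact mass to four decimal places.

163.0997

Atom tally by fragment:
  CH3 → C:1 H:3
  CH(C6H5) → C:7 H:6
  CH2CONH2 → C:2 H:4 O:1 N:1
Element totals:
  C: 10
  H: 13
  N: 1
  O: 1
Molecular formula: C10H13NO.
  M = 10(12.0) + 13(1.007825) + 14.003074 + 15.994915
    = 120.000000 + 13.101725 + 14.003074 + 15.994915 = 163.099714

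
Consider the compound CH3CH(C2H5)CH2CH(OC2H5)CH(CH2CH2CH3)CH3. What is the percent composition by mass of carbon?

77.93%

Atom tally by fragment:
  CH3 → C:1 H:3
  CH(C2H5) → C:3 H:6
  CH2 → C:1 H:2
  CH(OC2H5) → C:3 H:6 O:1
  CH(CH2CH2CH3) → C:4 H:8
  CH3 → C:1 H:3
Element totals:
  C: 13
  H: 28
  O: 1
Molecular formula: C13H28O.
Molar mass = 200.366 g/mol.
Mass from C: 13 × 12.011 = 156.143 g/mol.
%C = 156.143 / 200.366 × 100 = 77.93%.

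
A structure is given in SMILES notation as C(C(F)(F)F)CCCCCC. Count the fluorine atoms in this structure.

Atom tally by fragment:
  F3CCH2 → C:2 H:2 F:3
  CH2 → C:1 H:2
  CH2 → C:1 H:2
  CH2 → C:1 H:2
  CH2 → C:1 H:2
  CH2 → C:1 H:2
  CH3 → C:1 H:3
Element totals:
  C: 8
  H: 15
  F: 3

3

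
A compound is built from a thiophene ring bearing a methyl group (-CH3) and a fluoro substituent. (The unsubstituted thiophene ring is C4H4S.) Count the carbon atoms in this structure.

5

Atom tally by fragment:
  thiophene ring core → C:4 H:4 S:1
  (− 2 ring H displaced by substituents)
  + CH3 → C:1 H:3
  + F → F:1
Element totals:
  C: 5
  H: 5
  F: 1
  S: 1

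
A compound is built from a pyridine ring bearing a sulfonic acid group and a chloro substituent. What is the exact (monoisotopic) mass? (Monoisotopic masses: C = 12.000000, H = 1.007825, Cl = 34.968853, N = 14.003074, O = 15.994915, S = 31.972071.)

Atom tally by fragment:
  pyridine ring core → C:5 H:5 N:1
  (− 2 ring H displaced by substituents)
  + SO3H → S:1 O:3 H:1
  + Cl → Cl:1
Element totals:
  C: 5
  H: 4
  Cl: 1
  N: 1
  O: 3
  S: 1
Molecular formula: C5H4ClNO3S.
  M = 5(12.0) + 4(1.007825) + 34.968853 + 14.003074 + 3(15.994915) + 31.972071
    = 60.000000 + 4.031300 + 34.968853 + 14.003074 + 47.984745 + 31.972071 = 192.960043

192.9600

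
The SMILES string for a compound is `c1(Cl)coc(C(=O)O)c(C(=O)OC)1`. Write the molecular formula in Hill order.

C7H5ClO5

Atom tally by fragment:
  furan ring core → C:4 H:4 O:1
  (− 3 ring H displaced by substituents)
  + Cl → Cl:1
  + COOH → C:1 H:1 O:2
  + COOCH3 → C:2 H:3 O:2
Element totals:
  C: 7
  H: 5
  Cl: 1
  O: 5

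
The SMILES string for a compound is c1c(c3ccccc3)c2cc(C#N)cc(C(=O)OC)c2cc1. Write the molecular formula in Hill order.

Atom tally by fragment:
  naphthalene ring system core → C:10 H:8
  (− 3 ring H displaced by substituents)
  + C6H5 → C:6 H:5
  + CN → C:1 N:1
  + COOCH3 → C:2 H:3 O:2
Element totals:
  C: 19
  H: 13
  N: 1
  O: 2

C19H13NO2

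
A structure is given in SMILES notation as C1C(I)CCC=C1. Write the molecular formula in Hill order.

C6H9I

Atom tally by fragment:
  cyclohexene ring core → C:6 H:10
  (− 1 ring H displaced by substituents)
  + I → I:1
Element totals:
  C: 6
  H: 9
  I: 1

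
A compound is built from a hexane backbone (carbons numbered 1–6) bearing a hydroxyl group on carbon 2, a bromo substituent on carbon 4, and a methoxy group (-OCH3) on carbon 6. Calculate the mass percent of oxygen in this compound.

15.16%

Atom tally by fragment:
  CH3 → C:1 H:3
  CH(OH) → C:1 H:2 O:1
  CH2 → C:1 H:2
  CH(Br) → C:1 H:1 Br:1
  CH2 → C:1 H:2
  CH2OCH3 → C:2 H:5 O:1
Element totals:
  C: 7
  H: 15
  Br: 1
  O: 2
Molecular formula: C7H15BrO2.
Molar mass = 211.099 g/mol.
Mass from O: 2 × 15.999 = 31.998 g/mol.
%O = 31.998 / 211.099 × 100 = 15.16%.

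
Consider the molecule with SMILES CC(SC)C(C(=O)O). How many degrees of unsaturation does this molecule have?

Atom tally by fragment:
  CH3 → C:1 H:3
  CH(SCH3) → C:2 H:4 S:1
  CH2COOH → C:2 H:3 O:2
Element totals:
  C: 5
  H: 10
  O: 2
  S: 1
Molecular formula: C5H10O2S.
DoU = (2C + 2 + N − H − X) / 2 = (2·5 + 2 + 0 − 10 − 0) / 2 = 1.

1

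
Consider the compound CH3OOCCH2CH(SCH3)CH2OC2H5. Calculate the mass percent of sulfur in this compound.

16.67%

Atom tally by fragment:
  CH3OOCCH2 → C:3 H:5 O:2
  CH(SCH3) → C:2 H:4 S:1
  CH2OC2H5 → C:3 H:7 O:1
Element totals:
  C: 8
  H: 16
  O: 3
  S: 1
Molecular formula: C8H16O3S.
Molar mass = 192.273 g/mol.
Mass from S: 1 × 32.06 = 32.060 g/mol.
%S = 32.060 / 192.273 × 100 = 16.67%.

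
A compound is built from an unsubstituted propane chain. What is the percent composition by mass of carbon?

81.71%

Atom tally by fragment:
  CH3 → C:1 H:3
  CH2 → C:1 H:2
  CH3 → C:1 H:3
Element totals:
  C: 3
  H: 8
Molecular formula: C3H8.
Molar mass = 44.097 g/mol.
Mass from C: 3 × 12.011 = 36.033 g/mol.
%C = 36.033 / 44.097 × 100 = 81.71%.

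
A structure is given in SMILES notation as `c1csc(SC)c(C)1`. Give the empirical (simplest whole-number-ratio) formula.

C3H4S

Atom tally by fragment:
  thiophene ring core → C:4 H:4 S:1
  (− 2 ring H displaced by substituents)
  + SCH3 → C:1 H:3 S:1
  + CH3 → C:1 H:3
Element totals:
  C: 6
  H: 8
  S: 2
Molecular formula: C6H8S2.
gcd of subscripts = 2; dividing each by 2:
  C: 6/2 = 3
  H: 8/2 = 4
  S: 2/2 = 1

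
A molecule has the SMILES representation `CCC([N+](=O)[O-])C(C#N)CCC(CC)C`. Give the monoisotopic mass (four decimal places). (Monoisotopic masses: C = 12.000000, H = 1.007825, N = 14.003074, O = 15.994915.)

Atom tally by fragment:
  CH3 → C:1 H:3
  CH2 → C:1 H:2
  CH(NO2) → C:1 H:1 N:1 O:2
  CH(CN) → C:2 H:1 N:1
  CH2 → C:1 H:2
  CH2 → C:1 H:2
  CH(C2H5) → C:3 H:6
  CH3 → C:1 H:3
Element totals:
  C: 11
  H: 20
  N: 2
  O: 2
Molecular formula: C11H20N2O2.
  M = 11(12.0) + 20(1.007825) + 2(14.003074) + 2(15.994915)
    = 132.000000 + 20.156500 + 28.006148 + 31.989830 = 212.152478

212.1525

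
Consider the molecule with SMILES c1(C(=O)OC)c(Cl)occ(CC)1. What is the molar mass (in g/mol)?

188.61 g/mol

Atom tally by fragment:
  furan ring core → C:4 H:4 O:1
  (− 3 ring H displaced by substituents)
  + COOCH3 → C:2 H:3 O:2
  + Cl → Cl:1
  + C2H5 → C:2 H:5
Element totals:
  C: 8
  H: 9
  Cl: 1
  O: 3
Molecular formula: C8H9ClO3.
  M = 8(12.011) + 9(1.008) + 35.45 + 3(15.999)
    = 96.088 + 9.072 + 35.450 + 47.997 = 188.607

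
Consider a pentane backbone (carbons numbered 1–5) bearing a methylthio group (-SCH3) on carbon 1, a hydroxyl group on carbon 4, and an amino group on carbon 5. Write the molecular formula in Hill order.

C6H15NOS

Atom tally by fragment:
  CH3SCH2 → C:2 H:5 S:1
  CH2 → C:1 H:2
  CH2 → C:1 H:2
  CH(OH) → C:1 H:2 O:1
  CH2NH2 → C:1 H:4 N:1
Element totals:
  C: 6
  H: 15
  N: 1
  O: 1
  S: 1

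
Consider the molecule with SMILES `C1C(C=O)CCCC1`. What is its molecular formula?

Atom tally by fragment:
  cyclohexane ring core → C:6 H:12
  (− 1 ring H displaced by substituents)
  + CHO → C:1 H:1 O:1
Element totals:
  C: 7
  H: 12
  O: 1

C7H12O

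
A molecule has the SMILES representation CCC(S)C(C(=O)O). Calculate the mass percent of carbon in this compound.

44.75%

Atom tally by fragment:
  CH3 → C:1 H:3
  CH2 → C:1 H:2
  CH(SH) → C:1 H:2 S:1
  CH2COOH → C:2 H:3 O:2
Element totals:
  C: 5
  H: 10
  O: 2
  S: 1
Molecular formula: C5H10O2S.
Molar mass = 134.193 g/mol.
Mass from C: 5 × 12.011 = 60.055 g/mol.
%C = 60.055 / 134.193 × 100 = 44.75%.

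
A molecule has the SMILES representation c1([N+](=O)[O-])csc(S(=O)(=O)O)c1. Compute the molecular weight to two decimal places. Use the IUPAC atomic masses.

Atom tally by fragment:
  thiophene ring core → C:4 H:4 S:1
  (− 2 ring H displaced by substituents)
  + NO2 → N:1 O:2
  + SO3H → S:1 O:3 H:1
Element totals:
  C: 4
  H: 3
  N: 1
  O: 5
  S: 2
Molecular formula: C4H3NO5S2.
  M = 4(12.011) + 3(1.008) + 14.007 + 5(15.999) + 2(32.06)
    = 48.044 + 3.024 + 14.007 + 79.995 + 64.120 = 209.190

209.19 g/mol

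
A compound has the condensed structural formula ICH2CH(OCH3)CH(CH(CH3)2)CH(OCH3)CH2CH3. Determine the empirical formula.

C11H23IO2

Atom tally by fragment:
  ICH2 → C:1 H:2 I:1
  CH(OCH3) → C:2 H:4 O:1
  CH(CH(CH3)2) → C:4 H:8
  CH(OCH3) → C:2 H:4 O:1
  CH2 → C:1 H:2
  CH3 → C:1 H:3
Element totals:
  C: 11
  H: 23
  I: 1
  O: 2
Molecular formula: C11H23IO2.
gcd of subscripts (11, 23, 1, 2) = 1, so the empirical formula equals the molecular formula.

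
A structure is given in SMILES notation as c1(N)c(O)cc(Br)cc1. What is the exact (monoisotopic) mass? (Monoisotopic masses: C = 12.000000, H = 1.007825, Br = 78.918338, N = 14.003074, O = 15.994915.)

Atom tally by fragment:
  benzene ring core → C:6 H:6
  (− 3 ring H displaced by substituents)
  + NH2 → N:1 H:2
  + OH → O:1 H:1
  + Br → Br:1
Element totals:
  C: 6
  H: 6
  Br: 1
  N: 1
  O: 1
Molecular formula: C6H6BrNO.
  M = 6(12.0) + 6(1.007825) + 78.918338 + 14.003074 + 15.994915
    = 72.000000 + 6.046950 + 78.918338 + 14.003074 + 15.994915 = 186.963277

186.9633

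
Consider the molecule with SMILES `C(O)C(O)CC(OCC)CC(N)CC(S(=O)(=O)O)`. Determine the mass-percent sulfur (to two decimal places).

Atom tally by fragment:
  HOCH2 → C:1 H:3 O:1
  CH(OH) → C:1 H:2 O:1
  CH2 → C:1 H:2
  CH(OC2H5) → C:3 H:6 O:1
  CH2 → C:1 H:2
  CH(NH2) → C:1 H:3 N:1
  CH2 → C:1 H:2
  CH2SO3H → C:1 H:3 S:1 O:3
Element totals:
  C: 10
  H: 23
  N: 1
  O: 6
  S: 1
Molecular formula: C10H23NO6S.
Molar mass = 285.355 g/mol.
Mass from S: 1 × 32.06 = 32.060 g/mol.
%S = 32.060 / 285.355 × 100 = 11.24%.

11.24%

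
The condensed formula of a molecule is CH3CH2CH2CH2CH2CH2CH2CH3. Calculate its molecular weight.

Atom tally by fragment:
  CH3 → C:1 H:3
  CH2 → C:1 H:2
  CH2 → C:1 H:2
  CH2 → C:1 H:2
  CH2 → C:1 H:2
  CH2 → C:1 H:2
  CH2 → C:1 H:2
  CH3 → C:1 H:3
Element totals:
  C: 8
  H: 18
Molecular formula: C8H18.
  M = 8(12.011) + 18(1.008)
    = 96.088 + 18.144 = 114.232

114.23 g/mol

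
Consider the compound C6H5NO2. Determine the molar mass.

Element totals:
  C: 6
  H: 5
  N: 1
  O: 2
Molecular formula: C6H5NO2.
  M = 6(12.011) + 5(1.008) + 14.007 + 2(15.999)
    = 72.066 + 5.040 + 14.007 + 31.998 = 123.111

123.11 g/mol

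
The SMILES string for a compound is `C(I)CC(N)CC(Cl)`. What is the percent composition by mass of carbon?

24.26%

Atom tally by fragment:
  ICH2 → C:1 H:2 I:1
  CH2 → C:1 H:2
  CH(NH2) → C:1 H:3 N:1
  CH2 → C:1 H:2
  CH2Cl → C:1 H:2 Cl:1
Element totals:
  C: 5
  H: 11
  Cl: 1
  I: 1
  N: 1
Molecular formula: C5H11ClIN.
Molar mass = 247.504 g/mol.
Mass from C: 5 × 12.011 = 60.055 g/mol.
%C = 60.055 / 247.504 × 100 = 24.26%.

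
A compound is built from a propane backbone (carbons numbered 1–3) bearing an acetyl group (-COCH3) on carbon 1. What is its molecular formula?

C5H10O

Atom tally by fragment:
  CH3COCH2 → C:3 H:5 O:1
  CH2 → C:1 H:2
  CH3 → C:1 H:3
Element totals:
  C: 5
  H: 10
  O: 1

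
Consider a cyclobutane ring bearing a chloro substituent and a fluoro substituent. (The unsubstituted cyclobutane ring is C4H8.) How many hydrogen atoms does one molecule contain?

Atom tally by fragment:
  cyclobutane ring core → C:4 H:8
  (− 2 ring H displaced by substituents)
  + Cl → Cl:1
  + F → F:1
Element totals:
  C: 4
  H: 6
  Cl: 1
  F: 1

6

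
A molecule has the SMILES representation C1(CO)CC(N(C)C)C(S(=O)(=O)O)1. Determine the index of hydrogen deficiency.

1

Atom tally by fragment:
  cyclobutane ring core → C:4 H:8
  (− 3 ring H displaced by substituents)
  + CH2OH → C:1 H:3 O:1
  + N(CH3)2 → N:1 C:2 H:6
  + SO3H → S:1 O:3 H:1
Element totals:
  C: 7
  H: 15
  N: 1
  O: 4
  S: 1
Molecular formula: C7H15NO4S.
DoU = (2C + 2 + N − H − X) / 2 = (2·7 + 2 + 1 − 15 − 0) / 2 = 1.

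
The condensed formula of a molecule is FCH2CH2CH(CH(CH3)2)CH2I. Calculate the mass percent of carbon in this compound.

34.44%

Element totals:
  C: 7
  H: 14
  F: 1
  I: 1
Molecular formula: C7H14FI.
Molar mass = 244.091 g/mol.
Mass from C: 7 × 12.011 = 84.077 g/mol.
%C = 84.077 / 244.091 × 100 = 34.44%.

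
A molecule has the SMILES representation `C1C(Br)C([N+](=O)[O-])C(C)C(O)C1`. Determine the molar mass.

Atom tally by fragment:
  cyclohexane ring core → C:6 H:12
  (− 4 ring H displaced by substituents)
  + Br → Br:1
  + NO2 → N:1 O:2
  + CH3 → C:1 H:3
  + OH → O:1 H:1
Element totals:
  C: 7
  H: 12
  Br: 1
  N: 1
  O: 3
Molecular formula: C7H12BrNO3.
  M = 7(12.011) + 12(1.008) + 79.904 + 14.007 + 3(15.999)
    = 84.077 + 12.096 + 79.904 + 14.007 + 47.997 = 238.081

238.08 g/mol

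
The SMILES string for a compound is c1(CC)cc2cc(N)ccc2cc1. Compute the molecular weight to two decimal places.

171.24 g/mol

Atom tally by fragment:
  naphthalene ring system core → C:10 H:8
  (− 2 ring H displaced by substituents)
  + C2H5 → C:2 H:5
  + NH2 → N:1 H:2
Element totals:
  C: 12
  H: 13
  N: 1
Molecular formula: C12H13N.
  M = 12(12.011) + 13(1.008) + 14.007
    = 144.132 + 13.104 + 14.007 = 171.243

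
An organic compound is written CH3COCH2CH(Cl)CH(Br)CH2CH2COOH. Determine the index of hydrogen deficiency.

Element totals:
  C: 8
  H: 12
  Br: 1
  Cl: 1
  O: 3
Molecular formula: C8H12BrClO3.
DoU = (2C + 2 + N − H − X) / 2 = (2·8 + 2 + 0 − 12 − 2) / 2 = 2.

2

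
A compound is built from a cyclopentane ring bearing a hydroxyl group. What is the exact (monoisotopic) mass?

Atom tally by fragment:
  cyclopentane ring core → C:5 H:10
  (− 1 ring H displaced by substituents)
  + OH → O:1 H:1
Element totals:
  C: 5
  H: 10
  O: 1
Molecular formula: C5H10O.
  M = 5(12.0) + 10(1.007825) + 15.994915
    = 60.000000 + 10.078250 + 15.994915 = 86.073165

86.0732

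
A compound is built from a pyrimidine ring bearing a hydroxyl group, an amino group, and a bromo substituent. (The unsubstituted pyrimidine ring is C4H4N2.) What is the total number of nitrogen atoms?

3

Atom tally by fragment:
  pyrimidine ring core → C:4 H:4 N:2
  (− 3 ring H displaced by substituents)
  + OH → O:1 H:1
  + NH2 → N:1 H:2
  + Br → Br:1
Element totals:
  C: 4
  H: 4
  Br: 1
  N: 3
  O: 1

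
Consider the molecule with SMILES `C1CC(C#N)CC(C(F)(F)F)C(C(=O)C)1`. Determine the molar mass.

219.21 g/mol

Atom tally by fragment:
  cyclohexane ring core → C:6 H:12
  (− 3 ring H displaced by substituents)
  + CN → C:1 N:1
  + CF3 → C:1 F:3
  + COCH3 → C:2 H:3 O:1
Element totals:
  C: 10
  H: 12
  F: 3
  N: 1
  O: 1
Molecular formula: C10H12F3NO.
  M = 10(12.011) + 12(1.008) + 3(18.998) + 14.007 + 15.999
    = 120.110 + 12.096 + 56.994 + 14.007 + 15.999 = 219.206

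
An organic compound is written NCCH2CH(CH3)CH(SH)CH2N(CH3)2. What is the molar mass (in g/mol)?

Element totals:
  C: 8
  H: 16
  N: 2
  S: 1
Molecular formula: C8H16N2S.
  M = 8(12.011) + 16(1.008) + 2(14.007) + 32.06
    = 96.088 + 16.128 + 28.014 + 32.060 = 172.290

172.29 g/mol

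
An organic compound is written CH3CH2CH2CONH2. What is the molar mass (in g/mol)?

87.12 g/mol

Atom tally by fragment:
  CH3 → C:1 H:3
  CH2 → C:1 H:2
  CH2CONH2 → C:2 H:4 O:1 N:1
Element totals:
  C: 4
  H: 9
  N: 1
  O: 1
Molecular formula: C4H9NO.
  M = 4(12.011) + 9(1.008) + 14.007 + 15.999
    = 48.044 + 9.072 + 14.007 + 15.999 = 87.122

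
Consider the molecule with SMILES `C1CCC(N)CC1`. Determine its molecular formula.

C6H13N

Atom tally by fragment:
  cyclohexane ring core → C:6 H:12
  (− 1 ring H displaced by substituents)
  + NH2 → N:1 H:2
Element totals:
  C: 6
  H: 13
  N: 1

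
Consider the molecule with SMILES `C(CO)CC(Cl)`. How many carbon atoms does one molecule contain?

4

Atom tally by fragment:
  HOCH2CH2 → C:2 H:5 O:1
  CH2 → C:1 H:2
  CH2Cl → C:1 H:2 Cl:1
Element totals:
  C: 4
  H: 9
  Cl: 1
  O: 1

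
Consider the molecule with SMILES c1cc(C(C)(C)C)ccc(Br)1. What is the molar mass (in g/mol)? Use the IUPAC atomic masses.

Atom tally by fragment:
  benzene ring core → C:6 H:6
  (− 2 ring H displaced by substituents)
  + C(CH3)3 → C:4 H:9
  + Br → Br:1
Element totals:
  C: 10
  H: 13
  Br: 1
Molecular formula: C10H13Br.
  M = 10(12.011) + 13(1.008) + 79.904
    = 120.110 + 13.104 + 79.904 = 213.118

213.12 g/mol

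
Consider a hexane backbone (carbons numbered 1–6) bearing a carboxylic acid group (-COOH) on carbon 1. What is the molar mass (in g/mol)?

130.19 g/mol

Atom tally by fragment:
  HOOCCH2 → C:2 H:3 O:2
  CH2 → C:1 H:2
  CH2 → C:1 H:2
  CH2 → C:1 H:2
  CH2 → C:1 H:2
  CH3 → C:1 H:3
Element totals:
  C: 7
  H: 14
  O: 2
Molecular formula: C7H14O2.
  M = 7(12.011) + 14(1.008) + 2(15.999)
    = 84.077 + 14.112 + 31.998 = 130.187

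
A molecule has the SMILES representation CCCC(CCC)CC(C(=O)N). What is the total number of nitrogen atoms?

1

Atom tally by fragment:
  CH3 → C:1 H:3
  CH2 → C:1 H:2
  CH2 → C:1 H:2
  CH(CH2CH2CH3) → C:4 H:8
  CH2 → C:1 H:2
  CH2CONH2 → C:2 H:4 O:1 N:1
Element totals:
  C: 10
  H: 21
  N: 1
  O: 1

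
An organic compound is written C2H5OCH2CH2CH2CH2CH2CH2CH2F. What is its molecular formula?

Element totals:
  C: 9
  H: 19
  F: 1
  O: 1

C9H19FO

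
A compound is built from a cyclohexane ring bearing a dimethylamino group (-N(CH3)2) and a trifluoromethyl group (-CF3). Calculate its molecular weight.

Atom tally by fragment:
  cyclohexane ring core → C:6 H:12
  (− 2 ring H displaced by substituents)
  + N(CH3)2 → N:1 C:2 H:6
  + CF3 → C:1 F:3
Element totals:
  C: 9
  H: 16
  F: 3
  N: 1
Molecular formula: C9H16F3N.
  M = 9(12.011) + 16(1.008) + 3(18.998) + 14.007
    = 108.099 + 16.128 + 56.994 + 14.007 = 195.228

195.23 g/mol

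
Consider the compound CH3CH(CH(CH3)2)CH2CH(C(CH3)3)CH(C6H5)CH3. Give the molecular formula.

Element totals:
  C: 19
  H: 32

C19H32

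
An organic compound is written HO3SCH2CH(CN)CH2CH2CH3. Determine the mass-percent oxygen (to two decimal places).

27.08%

Atom tally by fragment:
  HO3SCH2 → C:1 H:3 S:1 O:3
  CH(CN) → C:2 H:1 N:1
  CH2 → C:1 H:2
  CH2 → C:1 H:2
  CH3 → C:1 H:3
Element totals:
  C: 6
  H: 11
  N: 1
  O: 3
  S: 1
Molecular formula: C6H11NO3S.
Molar mass = 177.218 g/mol.
Mass from O: 3 × 15.999 = 47.997 g/mol.
%O = 47.997 / 177.218 × 100 = 27.08%.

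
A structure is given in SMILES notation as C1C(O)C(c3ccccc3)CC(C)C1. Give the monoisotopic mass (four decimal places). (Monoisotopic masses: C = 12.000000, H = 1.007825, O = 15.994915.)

Atom tally by fragment:
  cyclohexane ring core → C:6 H:12
  (− 3 ring H displaced by substituents)
  + OH → O:1 H:1
  + C6H5 → C:6 H:5
  + CH3 → C:1 H:3
Element totals:
  C: 13
  H: 18
  O: 1
Molecular formula: C13H18O.
  M = 13(12.0) + 18(1.007825) + 15.994915
    = 156.000000 + 18.140850 + 15.994915 = 190.135765

190.1358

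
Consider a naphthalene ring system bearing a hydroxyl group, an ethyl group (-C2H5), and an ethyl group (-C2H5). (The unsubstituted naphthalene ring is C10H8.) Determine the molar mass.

Atom tally by fragment:
  naphthalene ring system core → C:10 H:8
  (− 3 ring H displaced by substituents)
  + OH → O:1 H:1
  + C2H5 → C:2 H:5
  + C2H5 → C:2 H:5
Element totals:
  C: 14
  H: 16
  O: 1
Molecular formula: C14H16O.
  M = 14(12.011) + 16(1.008) + 15.999
    = 168.154 + 16.128 + 15.999 = 200.281

200.28 g/mol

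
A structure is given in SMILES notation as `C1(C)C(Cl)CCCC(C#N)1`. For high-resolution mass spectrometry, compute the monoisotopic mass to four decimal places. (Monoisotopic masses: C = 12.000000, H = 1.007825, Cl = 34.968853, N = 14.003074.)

Atom tally by fragment:
  cyclohexane ring core → C:6 H:12
  (− 3 ring H displaced by substituents)
  + CH3 → C:1 H:3
  + Cl → Cl:1
  + CN → C:1 N:1
Element totals:
  C: 8
  H: 12
  Cl: 1
  N: 1
Molecular formula: C8H12ClN.
  M = 8(12.0) + 12(1.007825) + 34.968853 + 14.003074
    = 96.000000 + 12.093900 + 34.968853 + 14.003074 = 157.065827

157.0658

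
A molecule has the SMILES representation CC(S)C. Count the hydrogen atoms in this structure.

Atom tally by fragment:
  CH3 → C:1 H:3
  CH(SH) → C:1 H:2 S:1
  CH3 → C:1 H:3
Element totals:
  C: 3
  H: 8
  S: 1

8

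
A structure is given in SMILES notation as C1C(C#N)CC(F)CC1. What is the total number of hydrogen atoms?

10

Atom tally by fragment:
  cyclohexane ring core → C:6 H:12
  (− 2 ring H displaced by substituents)
  + CN → C:1 N:1
  + F → F:1
Element totals:
  C: 7
  H: 10
  F: 1
  N: 1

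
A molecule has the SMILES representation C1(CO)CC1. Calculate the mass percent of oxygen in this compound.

22.19%

Atom tally by fragment:
  cyclopropane ring core → C:3 H:6
  (− 1 ring H displaced by substituents)
  + CH2OH → C:1 H:3 O:1
Element totals:
  C: 4
  H: 8
  O: 1
Molecular formula: C4H8O.
Molar mass = 72.107 g/mol.
Mass from O: 1 × 15.999 = 15.999 g/mol.
%O = 15.999 / 72.107 × 100 = 22.19%.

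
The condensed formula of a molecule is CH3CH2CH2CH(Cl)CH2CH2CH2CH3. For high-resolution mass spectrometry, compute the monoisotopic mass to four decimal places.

Atom tally by fragment:
  CH3 → C:1 H:3
  CH2 → C:1 H:2
  CH2 → C:1 H:2
  CH(Cl) → C:1 H:1 Cl:1
  CH2 → C:1 H:2
  CH2 → C:1 H:2
  CH2 → C:1 H:2
  CH3 → C:1 H:3
Element totals:
  C: 8
  H: 17
  Cl: 1
Molecular formula: C8H17Cl.
  M = 8(12.0) + 17(1.007825) + 34.968853
    = 96.000000 + 17.133025 + 34.968853 = 148.101878

148.1019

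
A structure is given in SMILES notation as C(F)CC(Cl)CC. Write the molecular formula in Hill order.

C5H10ClF

Atom tally by fragment:
  FCH2 → C:1 H:2 F:1
  CH2 → C:1 H:2
  CH(Cl) → C:1 H:1 Cl:1
  CH2 → C:1 H:2
  CH3 → C:1 H:3
Element totals:
  C: 5
  H: 10
  Cl: 1
  F: 1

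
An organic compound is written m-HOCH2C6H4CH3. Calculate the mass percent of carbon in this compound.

Atom tally by fragment:
  benzene ring core → C:6 H:6
  (− 2 ring H displaced by substituents)
  + CH2OH → C:1 H:3 O:1
  + CH3 → C:1 H:3
Element totals:
  C: 8
  H: 10
  O: 1
Molecular formula: C8H10O.
Molar mass = 122.167 g/mol.
Mass from C: 8 × 12.011 = 96.088 g/mol.
%C = 96.088 / 122.167 × 100 = 78.65%.

78.65%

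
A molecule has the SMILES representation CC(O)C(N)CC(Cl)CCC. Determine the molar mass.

179.69 g/mol

Atom tally by fragment:
  CH3 → C:1 H:3
  CH(OH) → C:1 H:2 O:1
  CH(NH2) → C:1 H:3 N:1
  CH2 → C:1 H:2
  CH(Cl) → C:1 H:1 Cl:1
  CH2 → C:1 H:2
  CH2 → C:1 H:2
  CH3 → C:1 H:3
Element totals:
  C: 8
  H: 18
  Cl: 1
  N: 1
  O: 1
Molecular formula: C8H18ClNO.
  M = 8(12.011) + 18(1.008) + 35.45 + 14.007 + 15.999
    = 96.088 + 18.144 + 35.450 + 14.007 + 15.999 = 179.688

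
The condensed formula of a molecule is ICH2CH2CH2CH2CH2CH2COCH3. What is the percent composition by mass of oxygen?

6.30%

Atom tally by fragment:
  ICH2 → C:1 H:2 I:1
  CH2 → C:1 H:2
  CH2 → C:1 H:2
  CH2 → C:1 H:2
  CH2 → C:1 H:2
  CH2COCH3 → C:3 H:5 O:1
Element totals:
  C: 8
  H: 15
  I: 1
  O: 1
Molecular formula: C8H15IO.
Molar mass = 254.111 g/mol.
Mass from O: 1 × 15.999 = 15.999 g/mol.
%O = 15.999 / 254.111 × 100 = 6.30%.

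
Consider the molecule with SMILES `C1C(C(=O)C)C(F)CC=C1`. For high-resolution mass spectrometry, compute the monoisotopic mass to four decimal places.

Atom tally by fragment:
  cyclohexene ring core → C:6 H:10
  (− 2 ring H displaced by substituents)
  + COCH3 → C:2 H:3 O:1
  + F → F:1
Element totals:
  C: 8
  H: 11
  F: 1
  O: 1
Molecular formula: C8H11FO.
  M = 8(12.0) + 11(1.007825) + 18.998403 + 15.994915
    = 96.000000 + 11.086075 + 18.998403 + 15.994915 = 142.079393

142.0794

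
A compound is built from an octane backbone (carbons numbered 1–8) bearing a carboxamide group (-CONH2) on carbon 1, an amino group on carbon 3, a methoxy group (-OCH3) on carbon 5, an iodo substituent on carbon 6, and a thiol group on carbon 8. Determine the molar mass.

360.25 g/mol

Atom tally by fragment:
  H2NOCCH2 → C:2 H:4 O:1 N:1
  CH2 → C:1 H:2
  CH(NH2) → C:1 H:3 N:1
  CH2 → C:1 H:2
  CH(OCH3) → C:2 H:4 O:1
  CH(I) → C:1 H:1 I:1
  CH2 → C:1 H:2
  CH2SH → C:1 H:3 S:1
Element totals:
  C: 10
  H: 21
  I: 1
  N: 2
  O: 2
  S: 1
Molecular formula: C10H21IN2O2S.
  M = 10(12.011) + 21(1.008) + 126.904 + 2(14.007) + 2(15.999) + 32.06
    = 120.110 + 21.168 + 126.904 + 28.014 + 31.998 + 32.060 = 360.254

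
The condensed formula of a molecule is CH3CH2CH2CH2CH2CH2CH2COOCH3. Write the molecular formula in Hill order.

Atom tally by fragment:
  CH3 → C:1 H:3
  CH2 → C:1 H:2
  CH2 → C:1 H:2
  CH2 → C:1 H:2
  CH2 → C:1 H:2
  CH2 → C:1 H:2
  CH2COOCH3 → C:3 H:5 O:2
Element totals:
  C: 9
  H: 18
  O: 2

C9H18O2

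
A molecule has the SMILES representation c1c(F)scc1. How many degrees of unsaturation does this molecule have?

Atom tally by fragment:
  thiophene ring core → C:4 H:4 S:1
  (− 1 ring H displaced by substituents)
  + F → F:1
Element totals:
  C: 4
  H: 3
  F: 1
  S: 1
Molecular formula: C4H3FS.
DoU = (2C + 2 + N − H − X) / 2 = (2·4 + 2 + 0 − 3 − 1) / 2 = 3.

3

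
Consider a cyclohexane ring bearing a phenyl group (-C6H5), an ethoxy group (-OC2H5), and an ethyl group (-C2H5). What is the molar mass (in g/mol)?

232.37 g/mol

Atom tally by fragment:
  cyclohexane ring core → C:6 H:12
  (− 3 ring H displaced by substituents)
  + C6H5 → C:6 H:5
  + OC2H5 → C:2 H:5 O:1
  + C2H5 → C:2 H:5
Element totals:
  C: 16
  H: 24
  O: 1
Molecular formula: C16H24O.
  M = 16(12.011) + 24(1.008) + 15.999
    = 192.176 + 24.192 + 15.999 = 232.367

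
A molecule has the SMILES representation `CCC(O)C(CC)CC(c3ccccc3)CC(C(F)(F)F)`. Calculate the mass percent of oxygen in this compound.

Atom tally by fragment:
  CH3 → C:1 H:3
  CH2 → C:1 H:2
  CH(OH) → C:1 H:2 O:1
  CH(C2H5) → C:3 H:6
  CH2 → C:1 H:2
  CH(C6H5) → C:7 H:6
  CH2 → C:1 H:2
  CH2CF3 → C:2 H:2 F:3
Element totals:
  C: 17
  H: 25
  F: 3
  O: 1
Molecular formula: C17H25F3O.
Molar mass = 302.380 g/mol.
Mass from O: 1 × 15.999 = 15.999 g/mol.
%O = 15.999 / 302.380 × 100 = 5.29%.

5.29%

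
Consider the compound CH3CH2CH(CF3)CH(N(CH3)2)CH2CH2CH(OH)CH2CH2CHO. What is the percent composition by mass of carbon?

Atom tally by fragment:
  CH3 → C:1 H:3
  CH2 → C:1 H:2
  CH(CF3) → C:2 H:1 F:3
  CH(N(CH3)2) → C:3 H:7 N:1
  CH2 → C:1 H:2
  CH2 → C:1 H:2
  CH(OH) → C:1 H:2 O:1
  CH2 → C:1 H:2
  CH2CHO → C:2 H:3 O:1
Element totals:
  C: 13
  H: 24
  F: 3
  N: 1
  O: 2
Molecular formula: C13H24F3NO2.
Molar mass = 283.334 g/mol.
Mass from C: 13 × 12.011 = 156.143 g/mol.
%C = 156.143 / 283.334 × 100 = 55.11%.

55.11%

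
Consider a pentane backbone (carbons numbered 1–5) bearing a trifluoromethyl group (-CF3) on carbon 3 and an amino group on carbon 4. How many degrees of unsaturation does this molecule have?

0

Atom tally by fragment:
  CH3 → C:1 H:3
  CH2 → C:1 H:2
  CH(CF3) → C:2 H:1 F:3
  CH(NH2) → C:1 H:3 N:1
  CH3 → C:1 H:3
Element totals:
  C: 6
  H: 12
  F: 3
  N: 1
Molecular formula: C6H12F3N.
DoU = (2C + 2 + N − H − X) / 2 = (2·6 + 2 + 1 − 12 − 3) / 2 = 0.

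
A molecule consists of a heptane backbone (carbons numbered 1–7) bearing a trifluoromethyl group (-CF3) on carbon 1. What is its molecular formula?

C8H15F3

Atom tally by fragment:
  F3CCH2 → C:2 H:2 F:3
  CH2 → C:1 H:2
  CH2 → C:1 H:2
  CH2 → C:1 H:2
  CH2 → C:1 H:2
  CH2 → C:1 H:2
  CH3 → C:1 H:3
Element totals:
  C: 8
  H: 15
  F: 3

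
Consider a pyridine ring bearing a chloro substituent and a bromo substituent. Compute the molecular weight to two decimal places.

192.44 g/mol

Atom tally by fragment:
  pyridine ring core → C:5 H:5 N:1
  (− 2 ring H displaced by substituents)
  + Cl → Cl:1
  + Br → Br:1
Element totals:
  C: 5
  H: 3
  Br: 1
  Cl: 1
  N: 1
Molecular formula: C5H3BrClN.
  M = 5(12.011) + 3(1.008) + 79.904 + 35.45 + 14.007
    = 60.055 + 3.024 + 79.904 + 35.450 + 14.007 = 192.440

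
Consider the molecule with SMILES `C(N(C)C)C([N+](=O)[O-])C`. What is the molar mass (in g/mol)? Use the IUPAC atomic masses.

Atom tally by fragment:
  (CH3)2NCH2 → C:3 H:8 N:1
  CH(NO2) → C:1 H:1 N:1 O:2
  CH3 → C:1 H:3
Element totals:
  C: 5
  H: 12
  N: 2
  O: 2
Molecular formula: C5H12N2O2.
  M = 5(12.011) + 12(1.008) + 2(14.007) + 2(15.999)
    = 60.055 + 12.096 + 28.014 + 31.998 = 132.163

132.16 g/mol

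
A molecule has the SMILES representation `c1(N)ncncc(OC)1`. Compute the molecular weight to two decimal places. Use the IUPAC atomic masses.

125.13 g/mol

Atom tally by fragment:
  pyrimidine ring core → C:4 H:4 N:2
  (− 2 ring H displaced by substituents)
  + NH2 → N:1 H:2
  + OCH3 → C:1 H:3 O:1
Element totals:
  C: 5
  H: 7
  N: 3
  O: 1
Molecular formula: C5H7N3O.
  M = 5(12.011) + 7(1.008) + 3(14.007) + 15.999
    = 60.055 + 7.056 + 42.021 + 15.999 = 125.131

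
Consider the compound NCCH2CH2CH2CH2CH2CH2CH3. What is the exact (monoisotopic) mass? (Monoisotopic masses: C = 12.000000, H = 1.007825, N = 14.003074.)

Element totals:
  C: 8
  H: 15
  N: 1
Molecular formula: C8H15N.
  M = 8(12.0) + 15(1.007825) + 14.003074
    = 96.000000 + 15.117375 + 14.003074 = 125.120449

125.1204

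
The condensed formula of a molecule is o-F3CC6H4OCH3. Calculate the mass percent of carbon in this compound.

54.55%

Atom tally by fragment:
  benzene ring core → C:6 H:6
  (− 2 ring H displaced by substituents)
  + CF3 → C:1 F:3
  + OCH3 → C:1 H:3 O:1
Element totals:
  C: 8
  H: 7
  F: 3
  O: 1
Molecular formula: C8H7F3O.
Molar mass = 176.137 g/mol.
Mass from C: 8 × 12.011 = 96.088 g/mol.
%C = 96.088 / 176.137 × 100 = 54.55%.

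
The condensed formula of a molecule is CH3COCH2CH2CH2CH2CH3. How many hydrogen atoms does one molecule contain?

Atom tally by fragment:
  CH3COCH2 → C:3 H:5 O:1
  CH2 → C:1 H:2
  CH2 → C:1 H:2
  CH2 → C:1 H:2
  CH3 → C:1 H:3
Element totals:
  C: 7
  H: 14
  O: 1

14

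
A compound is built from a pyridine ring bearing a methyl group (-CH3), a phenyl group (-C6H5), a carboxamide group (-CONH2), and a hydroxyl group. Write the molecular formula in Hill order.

C13H12N2O2

Atom tally by fragment:
  pyridine ring core → C:5 H:5 N:1
  (− 4 ring H displaced by substituents)
  + CH3 → C:1 H:3
  + C6H5 → C:6 H:5
  + CONH2 → C:1 H:2 O:1 N:1
  + OH → O:1 H:1
Element totals:
  C: 13
  H: 12
  N: 2
  O: 2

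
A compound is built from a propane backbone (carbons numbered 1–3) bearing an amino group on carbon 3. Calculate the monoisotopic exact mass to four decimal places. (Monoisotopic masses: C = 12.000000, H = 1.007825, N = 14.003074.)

59.0735

Atom tally by fragment:
  CH3 → C:1 H:3
  CH2 → C:1 H:2
  CH2NH2 → C:1 H:4 N:1
Element totals:
  C: 3
  H: 9
  N: 1
Molecular formula: C3H9N.
  M = 3(12.0) + 9(1.007825) + 14.003074
    = 36.000000 + 9.070425 + 14.003074 = 59.073499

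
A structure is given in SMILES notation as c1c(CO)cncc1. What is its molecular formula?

Atom tally by fragment:
  pyridine ring core → C:5 H:5 N:1
  (− 1 ring H displaced by substituents)
  + CH2OH → C:1 H:3 O:1
Element totals:
  C: 6
  H: 7
  N: 1
  O: 1

C6H7NO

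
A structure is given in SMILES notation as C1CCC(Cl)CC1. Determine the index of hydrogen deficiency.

1

Atom tally by fragment:
  cyclohexane ring core → C:6 H:12
  (− 1 ring H displaced by substituents)
  + Cl → Cl:1
Element totals:
  C: 6
  H: 11
  Cl: 1
Molecular formula: C6H11Cl.
DoU = (2C + 2 + N − H − X) / 2 = (2·6 + 2 + 0 − 11 − 1) / 2 = 1.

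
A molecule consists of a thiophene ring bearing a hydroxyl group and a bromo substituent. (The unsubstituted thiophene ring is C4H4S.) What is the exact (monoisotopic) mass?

177.9088

Atom tally by fragment:
  thiophene ring core → C:4 H:4 S:1
  (− 2 ring H displaced by substituents)
  + OH → O:1 H:1
  + Br → Br:1
Element totals:
  C: 4
  H: 3
  Br: 1
  O: 1
  S: 1
Molecular formula: C4H3BrOS.
  M = 4(12.0) + 3(1.007825) + 78.918338 + 15.994915 + 31.972071
    = 48.000000 + 3.023475 + 78.918338 + 15.994915 + 31.972071 = 177.908799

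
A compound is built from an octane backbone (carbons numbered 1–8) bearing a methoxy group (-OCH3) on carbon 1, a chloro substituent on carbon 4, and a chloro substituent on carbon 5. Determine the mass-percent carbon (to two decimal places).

50.72%

Atom tally by fragment:
  CH3OCH2 → C:2 H:5 O:1
  CH2 → C:1 H:2
  CH2 → C:1 H:2
  CH(Cl) → C:1 H:1 Cl:1
  CH(Cl) → C:1 H:1 Cl:1
  CH2 → C:1 H:2
  CH2 → C:1 H:2
  CH3 → C:1 H:3
Element totals:
  C: 9
  H: 18
  Cl: 2
  O: 1
Molecular formula: C9H18Cl2O.
Molar mass = 213.142 g/mol.
Mass from C: 9 × 12.011 = 108.099 g/mol.
%C = 108.099 / 213.142 × 100 = 50.72%.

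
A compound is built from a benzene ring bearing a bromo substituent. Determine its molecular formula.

C6H5Br

Atom tally by fragment:
  benzene ring core → C:6 H:6
  (− 1 ring H displaced by substituents)
  + Br → Br:1
Element totals:
  C: 6
  H: 5
  Br: 1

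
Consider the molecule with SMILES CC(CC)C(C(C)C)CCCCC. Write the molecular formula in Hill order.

Atom tally by fragment:
  CH3 → C:1 H:3
  CH(C2H5) → C:3 H:6
  CH(CH(CH3)2) → C:4 H:8
  CH2 → C:1 H:2
  CH2 → C:1 H:2
  CH2 → C:1 H:2
  CH2 → C:1 H:2
  CH3 → C:1 H:3
Element totals:
  C: 13
  H: 28

C13H28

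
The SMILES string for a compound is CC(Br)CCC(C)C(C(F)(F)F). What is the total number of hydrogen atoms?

Atom tally by fragment:
  CH3 → C:1 H:3
  CH(Br) → C:1 H:1 Br:1
  CH2 → C:1 H:2
  CH2 → C:1 H:2
  CH(CH3) → C:2 H:4
  CH2CF3 → C:2 H:2 F:3
Element totals:
  C: 8
  H: 14
  Br: 1
  F: 3

14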